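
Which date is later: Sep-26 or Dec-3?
Dec-3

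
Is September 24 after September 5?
Yes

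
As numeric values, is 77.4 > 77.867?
False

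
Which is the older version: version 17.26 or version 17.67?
version 17.26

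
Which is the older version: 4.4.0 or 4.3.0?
4.3.0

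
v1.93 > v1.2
True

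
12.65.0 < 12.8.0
False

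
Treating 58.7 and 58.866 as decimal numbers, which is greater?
58.866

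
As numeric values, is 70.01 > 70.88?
False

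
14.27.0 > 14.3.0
True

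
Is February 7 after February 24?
No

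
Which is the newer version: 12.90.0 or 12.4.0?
12.90.0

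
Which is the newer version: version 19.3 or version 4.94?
version 19.3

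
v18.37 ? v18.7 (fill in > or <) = >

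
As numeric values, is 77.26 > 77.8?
False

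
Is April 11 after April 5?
Yes. Day 11 comes after day 5 in April — this is a date comparison, not a decimal one (the decimal 4.11 would be smaller than 4.5).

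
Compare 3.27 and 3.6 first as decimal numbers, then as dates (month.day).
As decimals: 3.27 < 3.6. As dates: 3/27 is later than 3/6 (day 27 > day 6).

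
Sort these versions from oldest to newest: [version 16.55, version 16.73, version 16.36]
[version 16.36, version 16.55, version 16.73]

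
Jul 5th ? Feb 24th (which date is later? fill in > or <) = >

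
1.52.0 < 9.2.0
True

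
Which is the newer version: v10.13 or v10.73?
v10.73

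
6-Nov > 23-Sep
True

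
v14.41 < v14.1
False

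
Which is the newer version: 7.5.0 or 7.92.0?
7.92.0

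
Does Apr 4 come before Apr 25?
Yes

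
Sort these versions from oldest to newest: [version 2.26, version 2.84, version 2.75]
[version 2.26, version 2.75, version 2.84]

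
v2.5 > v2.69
False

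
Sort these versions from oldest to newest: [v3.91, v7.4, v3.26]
[v3.26, v3.91, v7.4]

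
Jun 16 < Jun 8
False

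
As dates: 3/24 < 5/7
True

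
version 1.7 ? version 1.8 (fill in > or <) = <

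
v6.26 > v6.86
False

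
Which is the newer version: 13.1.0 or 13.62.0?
13.62.0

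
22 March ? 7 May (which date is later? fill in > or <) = <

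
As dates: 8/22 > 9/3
False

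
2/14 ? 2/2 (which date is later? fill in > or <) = >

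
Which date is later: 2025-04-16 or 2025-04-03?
2025-04-16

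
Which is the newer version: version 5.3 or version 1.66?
version 5.3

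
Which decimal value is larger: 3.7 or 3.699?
3.7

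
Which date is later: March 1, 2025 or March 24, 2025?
March 24, 2025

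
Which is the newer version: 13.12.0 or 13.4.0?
13.12.0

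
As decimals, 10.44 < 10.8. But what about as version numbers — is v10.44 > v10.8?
True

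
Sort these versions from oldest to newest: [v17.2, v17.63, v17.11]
[v17.2, v17.11, v17.63]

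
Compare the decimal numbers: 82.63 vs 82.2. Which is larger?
82.63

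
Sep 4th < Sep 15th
True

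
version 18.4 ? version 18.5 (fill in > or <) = <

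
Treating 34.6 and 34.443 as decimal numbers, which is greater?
34.6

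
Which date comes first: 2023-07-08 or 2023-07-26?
2023-07-08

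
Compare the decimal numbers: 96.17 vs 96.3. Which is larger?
96.3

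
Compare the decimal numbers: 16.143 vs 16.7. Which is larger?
16.7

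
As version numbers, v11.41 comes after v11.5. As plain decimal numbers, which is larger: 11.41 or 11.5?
11.5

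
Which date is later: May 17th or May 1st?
May 17th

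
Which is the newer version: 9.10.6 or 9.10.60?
9.10.60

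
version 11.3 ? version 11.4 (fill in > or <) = <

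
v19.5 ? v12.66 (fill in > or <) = >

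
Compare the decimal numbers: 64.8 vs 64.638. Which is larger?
64.8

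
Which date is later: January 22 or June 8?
June 8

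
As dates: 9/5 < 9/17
True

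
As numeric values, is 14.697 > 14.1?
True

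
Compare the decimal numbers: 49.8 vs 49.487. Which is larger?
49.8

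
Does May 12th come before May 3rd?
No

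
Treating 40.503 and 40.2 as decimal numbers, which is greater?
40.503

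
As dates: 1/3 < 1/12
True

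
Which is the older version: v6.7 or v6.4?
v6.4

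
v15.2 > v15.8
False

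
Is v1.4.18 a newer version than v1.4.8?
Yes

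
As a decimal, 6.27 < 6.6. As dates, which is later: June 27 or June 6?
June 27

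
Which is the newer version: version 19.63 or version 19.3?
version 19.63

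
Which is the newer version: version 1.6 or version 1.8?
version 1.8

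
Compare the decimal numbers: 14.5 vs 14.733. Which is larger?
14.733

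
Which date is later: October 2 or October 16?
October 16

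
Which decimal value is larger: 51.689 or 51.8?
51.8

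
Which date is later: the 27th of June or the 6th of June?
the 27th of June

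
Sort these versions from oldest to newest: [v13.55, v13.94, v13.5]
[v13.5, v13.55, v13.94]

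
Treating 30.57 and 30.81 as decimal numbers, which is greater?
30.81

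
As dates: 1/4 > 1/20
False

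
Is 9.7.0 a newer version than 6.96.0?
Yes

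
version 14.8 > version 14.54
False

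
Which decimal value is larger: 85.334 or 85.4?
85.4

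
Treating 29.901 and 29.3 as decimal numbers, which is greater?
29.901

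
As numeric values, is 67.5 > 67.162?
True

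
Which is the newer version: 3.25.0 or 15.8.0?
15.8.0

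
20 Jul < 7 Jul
False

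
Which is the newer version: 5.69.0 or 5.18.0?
5.69.0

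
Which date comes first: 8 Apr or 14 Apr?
8 Apr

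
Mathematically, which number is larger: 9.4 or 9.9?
9.9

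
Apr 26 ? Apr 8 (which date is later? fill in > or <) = >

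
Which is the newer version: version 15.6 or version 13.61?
version 15.6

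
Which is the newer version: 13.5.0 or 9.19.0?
13.5.0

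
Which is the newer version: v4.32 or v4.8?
v4.32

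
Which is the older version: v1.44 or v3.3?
v1.44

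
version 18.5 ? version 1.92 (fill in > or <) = >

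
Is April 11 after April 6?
Yes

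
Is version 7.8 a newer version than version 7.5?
Yes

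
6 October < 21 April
False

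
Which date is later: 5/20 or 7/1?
7/1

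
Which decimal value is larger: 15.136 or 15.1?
15.136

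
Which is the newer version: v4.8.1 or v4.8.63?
v4.8.63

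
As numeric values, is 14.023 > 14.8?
False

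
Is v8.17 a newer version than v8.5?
Yes. Version numbers are compared segment by segment as integers, not as decimals: minor version 17 > 5, so v8.17 > v8.5 (even though the decimal 8.17 < 8.5).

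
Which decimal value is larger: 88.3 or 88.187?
88.3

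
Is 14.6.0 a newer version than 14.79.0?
No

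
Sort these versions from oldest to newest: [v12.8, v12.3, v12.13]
[v12.3, v12.8, v12.13]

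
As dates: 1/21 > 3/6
False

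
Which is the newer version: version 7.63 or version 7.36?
version 7.63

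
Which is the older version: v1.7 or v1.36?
v1.7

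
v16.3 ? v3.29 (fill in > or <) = >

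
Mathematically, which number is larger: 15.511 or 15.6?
15.6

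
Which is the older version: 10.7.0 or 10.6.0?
10.6.0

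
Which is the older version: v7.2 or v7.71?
v7.2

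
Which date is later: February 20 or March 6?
March 6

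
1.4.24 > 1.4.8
True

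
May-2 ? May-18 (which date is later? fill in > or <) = <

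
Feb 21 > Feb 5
True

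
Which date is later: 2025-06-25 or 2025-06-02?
2025-06-25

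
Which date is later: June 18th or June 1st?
June 18th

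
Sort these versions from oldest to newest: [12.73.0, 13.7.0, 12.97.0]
[12.73.0, 12.97.0, 13.7.0]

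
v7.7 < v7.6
False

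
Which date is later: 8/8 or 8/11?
8/11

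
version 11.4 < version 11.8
True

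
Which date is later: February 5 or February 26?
February 26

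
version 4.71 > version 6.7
False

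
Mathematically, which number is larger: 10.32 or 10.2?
10.32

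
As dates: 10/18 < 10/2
False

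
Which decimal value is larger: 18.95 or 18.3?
18.95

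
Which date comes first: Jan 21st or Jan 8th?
Jan 8th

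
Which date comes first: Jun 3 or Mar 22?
Mar 22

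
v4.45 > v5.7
False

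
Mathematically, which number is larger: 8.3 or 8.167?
8.3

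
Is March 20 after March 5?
Yes. Day 20 comes after day 5 in March — this is a date comparison, not a decimal one (the decimal 3.20 would be smaller than 3.5).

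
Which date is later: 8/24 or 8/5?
8/24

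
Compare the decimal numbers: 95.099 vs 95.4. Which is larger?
95.4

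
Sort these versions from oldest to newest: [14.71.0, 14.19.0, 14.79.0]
[14.19.0, 14.71.0, 14.79.0]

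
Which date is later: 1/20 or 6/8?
6/8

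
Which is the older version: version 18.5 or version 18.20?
version 18.5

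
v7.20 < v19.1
True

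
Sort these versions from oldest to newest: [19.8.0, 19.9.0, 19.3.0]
[19.3.0, 19.8.0, 19.9.0]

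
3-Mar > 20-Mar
False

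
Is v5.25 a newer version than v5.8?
Yes. Version numbers are compared segment by segment as integers, not as decimals: minor version 25 > 8, so v5.25 > v5.8 (even though the decimal 5.25 < 5.8).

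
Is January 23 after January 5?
Yes. Day 23 comes after day 5 in January — this is a date comparison, not a decimal one (the decimal 1.23 would be smaller than 1.5).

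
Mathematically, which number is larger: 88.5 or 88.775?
88.775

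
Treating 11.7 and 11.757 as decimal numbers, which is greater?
11.757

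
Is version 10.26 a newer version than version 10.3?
Yes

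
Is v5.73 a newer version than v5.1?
Yes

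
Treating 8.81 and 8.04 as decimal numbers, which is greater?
8.81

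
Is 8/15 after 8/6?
Yes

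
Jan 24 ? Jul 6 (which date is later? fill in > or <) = <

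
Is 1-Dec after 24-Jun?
Yes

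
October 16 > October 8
True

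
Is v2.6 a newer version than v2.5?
Yes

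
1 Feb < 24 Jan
False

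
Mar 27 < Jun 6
True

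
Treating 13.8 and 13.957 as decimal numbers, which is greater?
13.957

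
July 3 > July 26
False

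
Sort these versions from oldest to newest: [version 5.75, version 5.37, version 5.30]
[version 5.30, version 5.37, version 5.75]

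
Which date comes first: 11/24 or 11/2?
11/2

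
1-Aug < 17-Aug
True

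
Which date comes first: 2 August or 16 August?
2 August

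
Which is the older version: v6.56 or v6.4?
v6.4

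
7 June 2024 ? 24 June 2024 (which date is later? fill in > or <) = <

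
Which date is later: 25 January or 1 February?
1 February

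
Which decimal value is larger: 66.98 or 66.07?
66.98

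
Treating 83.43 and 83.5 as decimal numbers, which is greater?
83.5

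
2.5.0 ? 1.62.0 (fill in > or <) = >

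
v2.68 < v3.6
True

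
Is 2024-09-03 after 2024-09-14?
No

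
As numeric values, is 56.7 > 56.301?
True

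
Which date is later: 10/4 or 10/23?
10/23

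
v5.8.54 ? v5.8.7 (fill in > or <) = >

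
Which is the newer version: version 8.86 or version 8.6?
version 8.86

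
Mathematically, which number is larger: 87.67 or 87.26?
87.67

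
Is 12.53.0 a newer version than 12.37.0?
Yes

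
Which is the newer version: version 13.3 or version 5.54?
version 13.3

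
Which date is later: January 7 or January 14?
January 14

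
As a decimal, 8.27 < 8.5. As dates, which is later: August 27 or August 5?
August 27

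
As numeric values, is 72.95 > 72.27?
True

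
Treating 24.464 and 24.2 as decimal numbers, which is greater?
24.464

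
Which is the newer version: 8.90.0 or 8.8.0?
8.90.0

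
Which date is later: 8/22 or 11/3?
11/3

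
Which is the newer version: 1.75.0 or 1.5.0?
1.75.0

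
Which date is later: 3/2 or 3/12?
3/12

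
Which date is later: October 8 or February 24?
October 8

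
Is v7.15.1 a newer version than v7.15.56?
No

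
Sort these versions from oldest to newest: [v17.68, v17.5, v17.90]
[v17.5, v17.68, v17.90]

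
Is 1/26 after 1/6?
Yes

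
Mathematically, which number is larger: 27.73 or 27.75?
27.75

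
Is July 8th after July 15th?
No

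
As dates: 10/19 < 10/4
False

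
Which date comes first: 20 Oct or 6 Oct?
6 Oct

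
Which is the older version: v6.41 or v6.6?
v6.6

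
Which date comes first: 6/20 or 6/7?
6/7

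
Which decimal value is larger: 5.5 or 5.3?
5.5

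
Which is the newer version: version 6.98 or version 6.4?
version 6.98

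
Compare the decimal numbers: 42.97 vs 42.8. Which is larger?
42.97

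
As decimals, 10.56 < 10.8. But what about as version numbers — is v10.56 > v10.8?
True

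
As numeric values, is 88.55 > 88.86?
False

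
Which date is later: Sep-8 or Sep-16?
Sep-16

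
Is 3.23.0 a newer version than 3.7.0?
Yes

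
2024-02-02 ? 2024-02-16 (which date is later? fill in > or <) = <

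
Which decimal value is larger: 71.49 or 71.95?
71.95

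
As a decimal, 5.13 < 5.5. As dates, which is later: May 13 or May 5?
May 13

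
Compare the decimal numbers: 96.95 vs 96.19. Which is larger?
96.95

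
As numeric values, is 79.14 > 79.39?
False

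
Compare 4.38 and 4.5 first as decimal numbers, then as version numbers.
As decimals: 4.38 < 4.5. As versions: v4.38 > v4.5 (minor version 38 > 5).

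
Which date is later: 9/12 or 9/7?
9/12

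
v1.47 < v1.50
True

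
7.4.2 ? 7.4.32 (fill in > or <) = <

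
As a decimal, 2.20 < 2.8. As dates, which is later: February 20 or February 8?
February 20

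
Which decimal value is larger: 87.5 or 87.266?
87.5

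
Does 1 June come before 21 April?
No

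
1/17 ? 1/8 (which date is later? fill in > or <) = >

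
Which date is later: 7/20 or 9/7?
9/7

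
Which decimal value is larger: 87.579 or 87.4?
87.579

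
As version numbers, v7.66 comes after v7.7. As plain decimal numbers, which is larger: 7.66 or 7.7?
7.7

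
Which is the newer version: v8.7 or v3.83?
v8.7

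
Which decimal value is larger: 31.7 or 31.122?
31.7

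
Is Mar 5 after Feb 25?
Yes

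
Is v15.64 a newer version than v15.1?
Yes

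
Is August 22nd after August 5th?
Yes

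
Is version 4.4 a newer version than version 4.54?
No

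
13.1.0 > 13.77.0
False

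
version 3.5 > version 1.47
True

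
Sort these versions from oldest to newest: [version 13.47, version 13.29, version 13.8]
[version 13.8, version 13.29, version 13.47]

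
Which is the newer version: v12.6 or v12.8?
v12.8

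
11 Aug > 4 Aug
True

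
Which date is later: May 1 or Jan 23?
May 1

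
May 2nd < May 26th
True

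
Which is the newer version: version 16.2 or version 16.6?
version 16.6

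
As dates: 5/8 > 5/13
False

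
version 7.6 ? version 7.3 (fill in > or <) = >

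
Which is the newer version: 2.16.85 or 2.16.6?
2.16.85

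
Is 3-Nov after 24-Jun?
Yes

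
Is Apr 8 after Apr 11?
No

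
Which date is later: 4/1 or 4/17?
4/17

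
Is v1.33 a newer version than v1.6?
Yes. Version numbers are compared segment by segment as integers, not as decimals: minor version 33 > 6, so v1.33 > v1.6 (even though the decimal 1.33 < 1.6).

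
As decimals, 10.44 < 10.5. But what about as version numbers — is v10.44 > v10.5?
True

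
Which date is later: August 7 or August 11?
August 11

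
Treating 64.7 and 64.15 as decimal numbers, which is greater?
64.7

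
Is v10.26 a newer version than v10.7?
Yes. Version numbers are compared segment by segment as integers, not as decimals: minor version 26 > 7, so v10.26 > v10.7 (even though the decimal 10.26 < 10.7).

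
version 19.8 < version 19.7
False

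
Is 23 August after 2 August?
Yes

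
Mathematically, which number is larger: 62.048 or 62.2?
62.2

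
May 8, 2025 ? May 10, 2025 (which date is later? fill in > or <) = <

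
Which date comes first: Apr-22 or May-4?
Apr-22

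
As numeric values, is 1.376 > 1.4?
False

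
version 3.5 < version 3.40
True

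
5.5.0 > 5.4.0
True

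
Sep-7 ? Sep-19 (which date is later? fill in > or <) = <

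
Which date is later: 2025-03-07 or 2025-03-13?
2025-03-13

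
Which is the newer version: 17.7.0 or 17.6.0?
17.7.0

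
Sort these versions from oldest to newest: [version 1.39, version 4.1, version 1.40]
[version 1.39, version 1.40, version 4.1]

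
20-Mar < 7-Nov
True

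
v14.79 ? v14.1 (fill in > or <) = >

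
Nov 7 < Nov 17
True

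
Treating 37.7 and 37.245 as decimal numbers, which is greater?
37.7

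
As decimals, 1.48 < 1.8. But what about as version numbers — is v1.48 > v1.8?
True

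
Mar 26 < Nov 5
True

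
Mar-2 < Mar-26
True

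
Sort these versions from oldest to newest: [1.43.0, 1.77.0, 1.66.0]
[1.43.0, 1.66.0, 1.77.0]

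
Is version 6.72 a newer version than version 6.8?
Yes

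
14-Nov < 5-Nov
False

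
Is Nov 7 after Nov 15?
No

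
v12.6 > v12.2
True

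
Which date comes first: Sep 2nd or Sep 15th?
Sep 2nd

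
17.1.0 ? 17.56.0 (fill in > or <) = <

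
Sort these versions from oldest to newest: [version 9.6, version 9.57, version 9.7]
[version 9.6, version 9.7, version 9.57]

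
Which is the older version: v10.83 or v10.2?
v10.2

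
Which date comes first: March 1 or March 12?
March 1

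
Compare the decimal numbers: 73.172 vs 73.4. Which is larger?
73.4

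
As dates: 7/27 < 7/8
False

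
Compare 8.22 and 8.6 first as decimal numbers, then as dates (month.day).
As decimals: 8.22 < 8.6. As dates: 8/22 is later than 8/6 (day 22 > day 6).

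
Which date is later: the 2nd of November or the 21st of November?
the 21st of November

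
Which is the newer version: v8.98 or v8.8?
v8.98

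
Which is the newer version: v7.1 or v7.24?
v7.24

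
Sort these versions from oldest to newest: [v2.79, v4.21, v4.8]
[v2.79, v4.8, v4.21]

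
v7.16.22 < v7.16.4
False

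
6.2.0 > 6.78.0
False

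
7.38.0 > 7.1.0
True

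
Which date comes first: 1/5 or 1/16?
1/5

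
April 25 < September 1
True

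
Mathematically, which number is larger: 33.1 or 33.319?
33.319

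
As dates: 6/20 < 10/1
True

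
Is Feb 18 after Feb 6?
Yes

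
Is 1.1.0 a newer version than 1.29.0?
No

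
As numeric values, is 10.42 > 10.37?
True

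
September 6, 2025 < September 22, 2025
True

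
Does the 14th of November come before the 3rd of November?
No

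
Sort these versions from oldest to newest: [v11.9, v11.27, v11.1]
[v11.1, v11.9, v11.27]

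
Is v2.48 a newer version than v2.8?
Yes. Version numbers are compared segment by segment as integers, not as decimals: minor version 48 > 8, so v2.48 > v2.8 (even though the decimal 2.48 < 2.8).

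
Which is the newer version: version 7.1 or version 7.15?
version 7.15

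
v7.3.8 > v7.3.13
False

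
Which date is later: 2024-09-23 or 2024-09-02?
2024-09-23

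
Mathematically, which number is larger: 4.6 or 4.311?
4.6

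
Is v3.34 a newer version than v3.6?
Yes. Version numbers are compared segment by segment as integers, not as decimals: minor version 34 > 6, so v3.34 > v3.6 (even though the decimal 3.34 < 3.6).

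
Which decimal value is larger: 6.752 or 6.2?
6.752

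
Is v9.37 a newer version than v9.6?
Yes. Version numbers are compared segment by segment as integers, not as decimals: minor version 37 > 6, so v9.37 > v9.6 (even though the decimal 9.37 < 9.6).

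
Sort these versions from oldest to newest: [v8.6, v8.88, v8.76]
[v8.6, v8.76, v8.88]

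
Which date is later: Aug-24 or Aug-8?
Aug-24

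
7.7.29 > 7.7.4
True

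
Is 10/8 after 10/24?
No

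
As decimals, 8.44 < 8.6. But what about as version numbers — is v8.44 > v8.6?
True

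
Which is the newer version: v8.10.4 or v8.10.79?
v8.10.79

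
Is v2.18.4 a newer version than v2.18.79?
No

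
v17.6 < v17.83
True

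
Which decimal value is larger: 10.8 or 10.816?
10.816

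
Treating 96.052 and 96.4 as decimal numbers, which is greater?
96.4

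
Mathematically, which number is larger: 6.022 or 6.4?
6.4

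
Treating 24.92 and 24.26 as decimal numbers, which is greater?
24.92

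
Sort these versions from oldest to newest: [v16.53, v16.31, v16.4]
[v16.4, v16.31, v16.53]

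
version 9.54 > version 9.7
True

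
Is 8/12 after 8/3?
Yes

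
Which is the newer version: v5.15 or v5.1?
v5.15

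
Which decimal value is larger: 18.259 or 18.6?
18.6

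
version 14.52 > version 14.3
True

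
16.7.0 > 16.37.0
False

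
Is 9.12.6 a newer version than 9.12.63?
No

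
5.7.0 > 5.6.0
True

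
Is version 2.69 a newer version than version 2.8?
Yes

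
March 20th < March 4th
False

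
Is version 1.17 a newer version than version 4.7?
No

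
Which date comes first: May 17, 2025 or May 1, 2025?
May 1, 2025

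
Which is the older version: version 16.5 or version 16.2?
version 16.2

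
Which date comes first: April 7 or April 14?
April 7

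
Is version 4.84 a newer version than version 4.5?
Yes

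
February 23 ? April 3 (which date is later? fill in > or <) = <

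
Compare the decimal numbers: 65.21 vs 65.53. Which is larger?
65.53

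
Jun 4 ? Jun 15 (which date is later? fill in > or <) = <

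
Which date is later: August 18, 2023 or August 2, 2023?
August 18, 2023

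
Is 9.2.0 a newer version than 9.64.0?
No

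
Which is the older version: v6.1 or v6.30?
v6.1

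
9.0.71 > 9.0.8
True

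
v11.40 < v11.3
False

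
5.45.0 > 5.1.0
True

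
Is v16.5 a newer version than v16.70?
No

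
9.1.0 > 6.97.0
True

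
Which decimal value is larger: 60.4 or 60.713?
60.713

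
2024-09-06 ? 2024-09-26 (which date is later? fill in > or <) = <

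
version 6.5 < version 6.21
True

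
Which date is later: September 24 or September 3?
September 24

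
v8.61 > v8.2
True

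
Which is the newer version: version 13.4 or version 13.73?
version 13.73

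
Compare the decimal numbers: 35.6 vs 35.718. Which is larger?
35.718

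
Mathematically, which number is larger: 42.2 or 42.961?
42.961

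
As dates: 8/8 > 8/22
False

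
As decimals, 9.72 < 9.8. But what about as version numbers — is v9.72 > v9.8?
True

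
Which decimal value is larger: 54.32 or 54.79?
54.79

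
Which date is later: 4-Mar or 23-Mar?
23-Mar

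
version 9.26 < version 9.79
True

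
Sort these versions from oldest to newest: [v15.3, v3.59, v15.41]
[v3.59, v15.3, v15.41]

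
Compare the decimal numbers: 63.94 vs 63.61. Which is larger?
63.94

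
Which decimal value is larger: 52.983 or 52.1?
52.983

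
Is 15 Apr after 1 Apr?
Yes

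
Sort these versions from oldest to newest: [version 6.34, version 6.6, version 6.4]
[version 6.4, version 6.6, version 6.34]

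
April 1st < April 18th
True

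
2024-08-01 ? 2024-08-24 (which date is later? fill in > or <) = <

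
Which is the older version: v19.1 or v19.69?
v19.1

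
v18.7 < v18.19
True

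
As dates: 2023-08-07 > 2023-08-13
False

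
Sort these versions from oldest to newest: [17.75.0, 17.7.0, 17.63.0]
[17.7.0, 17.63.0, 17.75.0]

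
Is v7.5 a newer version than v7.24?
No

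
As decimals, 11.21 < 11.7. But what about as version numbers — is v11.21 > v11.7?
True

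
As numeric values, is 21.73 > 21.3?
True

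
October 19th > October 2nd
True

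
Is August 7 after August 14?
No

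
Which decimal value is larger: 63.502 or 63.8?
63.8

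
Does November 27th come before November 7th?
No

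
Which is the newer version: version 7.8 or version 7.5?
version 7.8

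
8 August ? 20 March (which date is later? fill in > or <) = >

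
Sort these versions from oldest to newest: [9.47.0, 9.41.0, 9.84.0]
[9.41.0, 9.47.0, 9.84.0]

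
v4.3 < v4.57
True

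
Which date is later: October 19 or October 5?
October 19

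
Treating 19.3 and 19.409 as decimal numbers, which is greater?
19.409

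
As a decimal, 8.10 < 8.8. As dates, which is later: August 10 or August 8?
August 10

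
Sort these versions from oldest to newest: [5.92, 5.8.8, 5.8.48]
[5.8.8, 5.8.48, 5.92]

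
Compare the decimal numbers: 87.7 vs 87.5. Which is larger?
87.7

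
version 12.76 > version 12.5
True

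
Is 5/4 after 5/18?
No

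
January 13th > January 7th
True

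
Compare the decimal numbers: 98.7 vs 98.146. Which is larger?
98.7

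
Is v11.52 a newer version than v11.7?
Yes. Version numbers are compared segment by segment as integers, not as decimals: minor version 52 > 7, so v11.52 > v11.7 (even though the decimal 11.52 < 11.7).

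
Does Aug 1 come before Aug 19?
Yes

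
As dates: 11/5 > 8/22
True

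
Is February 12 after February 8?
Yes. Day 12 comes after day 8 in February — this is a date comparison, not a decimal one (the decimal 2.12 would be smaller than 2.8).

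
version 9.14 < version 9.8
False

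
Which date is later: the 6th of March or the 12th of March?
the 12th of March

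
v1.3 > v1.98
False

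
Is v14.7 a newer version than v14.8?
No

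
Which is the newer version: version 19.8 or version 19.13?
version 19.13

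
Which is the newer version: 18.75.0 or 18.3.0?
18.75.0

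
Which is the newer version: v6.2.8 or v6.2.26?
v6.2.26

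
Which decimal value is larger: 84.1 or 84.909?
84.909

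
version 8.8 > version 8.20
False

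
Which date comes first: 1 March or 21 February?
21 February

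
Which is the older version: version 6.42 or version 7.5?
version 6.42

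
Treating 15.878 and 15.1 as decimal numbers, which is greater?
15.878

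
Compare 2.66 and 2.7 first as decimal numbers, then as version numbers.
As decimals: 2.66 < 2.7. As versions: v2.66 > v2.7 (minor version 66 > 7).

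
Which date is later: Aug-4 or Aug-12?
Aug-12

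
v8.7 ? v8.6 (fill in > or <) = >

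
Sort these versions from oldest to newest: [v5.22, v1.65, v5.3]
[v1.65, v5.3, v5.22]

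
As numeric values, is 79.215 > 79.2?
True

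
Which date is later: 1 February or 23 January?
1 February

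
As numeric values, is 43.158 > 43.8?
False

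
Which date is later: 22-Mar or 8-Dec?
8-Dec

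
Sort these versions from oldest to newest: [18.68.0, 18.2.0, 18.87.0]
[18.2.0, 18.68.0, 18.87.0]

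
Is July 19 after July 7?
Yes. Day 19 comes after day 7 in July — this is a date comparison, not a decimal one (the decimal 7.19 would be smaller than 7.7).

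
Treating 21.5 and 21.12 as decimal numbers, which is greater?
21.5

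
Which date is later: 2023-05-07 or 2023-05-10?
2023-05-10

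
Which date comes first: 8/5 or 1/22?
1/22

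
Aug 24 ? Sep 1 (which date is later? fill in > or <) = <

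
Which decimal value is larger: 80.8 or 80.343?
80.8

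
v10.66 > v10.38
True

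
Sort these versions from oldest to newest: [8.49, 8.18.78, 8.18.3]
[8.18.3, 8.18.78, 8.49]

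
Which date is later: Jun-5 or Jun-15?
Jun-15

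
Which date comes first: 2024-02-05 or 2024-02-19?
2024-02-05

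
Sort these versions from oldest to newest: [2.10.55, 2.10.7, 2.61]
[2.10.7, 2.10.55, 2.61]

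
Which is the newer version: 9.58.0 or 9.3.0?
9.58.0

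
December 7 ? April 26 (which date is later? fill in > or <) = >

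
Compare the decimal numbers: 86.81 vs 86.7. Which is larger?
86.81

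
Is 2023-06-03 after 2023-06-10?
No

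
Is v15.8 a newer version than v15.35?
No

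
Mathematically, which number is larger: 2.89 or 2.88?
2.89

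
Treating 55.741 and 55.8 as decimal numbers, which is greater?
55.8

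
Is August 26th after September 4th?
No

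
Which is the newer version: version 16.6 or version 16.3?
version 16.6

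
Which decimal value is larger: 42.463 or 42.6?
42.6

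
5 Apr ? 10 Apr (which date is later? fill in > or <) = <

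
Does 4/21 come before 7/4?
Yes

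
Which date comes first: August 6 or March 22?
March 22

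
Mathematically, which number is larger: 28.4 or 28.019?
28.4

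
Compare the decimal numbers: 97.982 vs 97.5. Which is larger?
97.982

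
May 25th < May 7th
False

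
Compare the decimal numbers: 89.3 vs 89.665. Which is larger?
89.665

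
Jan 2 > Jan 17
False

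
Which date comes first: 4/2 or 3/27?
3/27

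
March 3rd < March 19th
True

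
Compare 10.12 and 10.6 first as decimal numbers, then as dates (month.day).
As decimals: 10.12 < 10.6. As dates: 10/12 is later than 10/6 (day 12 > day 6).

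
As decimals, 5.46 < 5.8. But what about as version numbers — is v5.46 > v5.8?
True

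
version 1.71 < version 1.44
False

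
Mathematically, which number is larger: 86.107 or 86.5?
86.5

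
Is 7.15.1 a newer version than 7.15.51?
No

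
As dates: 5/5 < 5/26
True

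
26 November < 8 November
False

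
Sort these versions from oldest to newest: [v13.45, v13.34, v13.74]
[v13.34, v13.45, v13.74]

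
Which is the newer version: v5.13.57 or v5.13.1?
v5.13.57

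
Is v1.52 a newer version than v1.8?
Yes. Version numbers are compared segment by segment as integers, not as decimals: minor version 52 > 8, so v1.52 > v1.8 (even though the decimal 1.52 < 1.8).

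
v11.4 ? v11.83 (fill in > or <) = <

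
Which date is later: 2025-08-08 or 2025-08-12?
2025-08-12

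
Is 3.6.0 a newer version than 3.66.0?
No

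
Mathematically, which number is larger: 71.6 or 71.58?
71.6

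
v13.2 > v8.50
True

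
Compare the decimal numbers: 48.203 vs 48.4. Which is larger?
48.4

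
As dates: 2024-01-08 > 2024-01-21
False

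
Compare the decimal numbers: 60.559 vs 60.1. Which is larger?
60.559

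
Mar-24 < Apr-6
True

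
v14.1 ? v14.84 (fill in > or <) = <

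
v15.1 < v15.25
True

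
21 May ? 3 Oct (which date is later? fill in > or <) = <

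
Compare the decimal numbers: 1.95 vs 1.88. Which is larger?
1.95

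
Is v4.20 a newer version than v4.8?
Yes. Version numbers are compared segment by segment as integers, not as decimals: minor version 20 > 8, so v4.20 > v4.8 (even though the decimal 4.20 < 4.8).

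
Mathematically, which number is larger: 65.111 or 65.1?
65.111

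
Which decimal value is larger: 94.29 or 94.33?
94.33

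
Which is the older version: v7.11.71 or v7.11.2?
v7.11.2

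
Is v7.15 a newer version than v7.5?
Yes. Version numbers are compared segment by segment as integers, not as decimals: minor version 15 > 5, so v7.15 > v7.5 (even though the decimal 7.15 < 7.5).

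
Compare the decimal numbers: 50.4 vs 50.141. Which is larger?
50.4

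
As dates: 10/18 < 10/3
False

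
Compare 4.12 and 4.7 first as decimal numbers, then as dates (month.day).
As decimals: 4.12 < 4.7. As dates: 4/12 is later than 4/7 (day 12 > day 7).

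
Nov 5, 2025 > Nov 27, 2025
False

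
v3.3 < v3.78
True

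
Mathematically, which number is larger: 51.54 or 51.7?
51.7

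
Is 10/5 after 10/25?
No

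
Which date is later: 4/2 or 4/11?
4/11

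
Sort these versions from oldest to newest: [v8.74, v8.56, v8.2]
[v8.2, v8.56, v8.74]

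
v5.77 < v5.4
False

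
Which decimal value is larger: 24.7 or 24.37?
24.7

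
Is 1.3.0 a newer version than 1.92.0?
No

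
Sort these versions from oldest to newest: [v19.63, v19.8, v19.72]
[v19.8, v19.63, v19.72]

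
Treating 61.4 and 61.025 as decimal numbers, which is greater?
61.4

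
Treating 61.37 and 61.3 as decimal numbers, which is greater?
61.37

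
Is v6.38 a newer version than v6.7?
Yes. Version numbers are compared segment by segment as integers, not as decimals: minor version 38 > 7, so v6.38 > v6.7 (even though the decimal 6.38 < 6.7).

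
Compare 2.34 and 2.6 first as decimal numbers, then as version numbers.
As decimals: 2.34 < 2.6. As versions: v2.34 > v2.6 (minor version 34 > 6).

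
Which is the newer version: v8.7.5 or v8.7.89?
v8.7.89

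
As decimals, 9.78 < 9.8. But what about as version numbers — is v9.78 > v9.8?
True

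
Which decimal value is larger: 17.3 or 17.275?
17.3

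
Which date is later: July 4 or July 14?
July 14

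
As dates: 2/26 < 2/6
False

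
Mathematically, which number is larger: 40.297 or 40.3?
40.3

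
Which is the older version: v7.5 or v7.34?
v7.5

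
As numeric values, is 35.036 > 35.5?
False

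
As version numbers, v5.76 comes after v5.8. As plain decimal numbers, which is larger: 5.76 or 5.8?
5.8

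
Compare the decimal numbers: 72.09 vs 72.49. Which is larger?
72.49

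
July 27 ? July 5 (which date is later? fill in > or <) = >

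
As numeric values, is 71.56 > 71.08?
True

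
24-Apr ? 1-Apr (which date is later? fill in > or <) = >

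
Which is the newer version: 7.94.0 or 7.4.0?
7.94.0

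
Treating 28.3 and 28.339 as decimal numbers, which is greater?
28.339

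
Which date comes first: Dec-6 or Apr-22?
Apr-22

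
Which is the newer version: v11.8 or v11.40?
v11.40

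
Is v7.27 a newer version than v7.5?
Yes. Version numbers are compared segment by segment as integers, not as decimals: minor version 27 > 5, so v7.27 > v7.5 (even though the decimal 7.27 < 7.5).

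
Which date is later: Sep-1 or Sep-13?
Sep-13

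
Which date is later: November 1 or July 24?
November 1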